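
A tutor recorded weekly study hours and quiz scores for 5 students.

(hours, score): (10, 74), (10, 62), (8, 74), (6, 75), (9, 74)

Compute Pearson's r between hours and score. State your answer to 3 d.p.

n = 5, Σx = 43, Σy = 359, Σx² = 381, Σy² = 25897, Σxy = 3068
nΣxy − ΣxΣy = 15340 − 15437 = -97
nΣx² − (Σx)² = 1905 − 1849 = 56; nΣy² − (Σy)² = 129485 − 128881 = 604
r = -97 / √(56 × 604) = -97 / 183.9130 ≈ -0.527

-0.527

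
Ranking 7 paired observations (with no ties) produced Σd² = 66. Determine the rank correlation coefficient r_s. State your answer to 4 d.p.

-0.1786

ρ = 1 − 6Σd² / [n(n²−1)] = 1 − 6×66 / (7×48)
  = 1 − 396/336 = 1 − 1.17857 ≈ -0.1786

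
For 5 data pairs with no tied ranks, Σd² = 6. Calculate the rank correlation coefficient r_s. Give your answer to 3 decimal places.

ρ = 1 − 6Σd² / [n(n²−1)] = 1 − 6×6 / (5×24)
  = 1 − 36/120 = 1 − 0.3000 ≈ 0.700

0.700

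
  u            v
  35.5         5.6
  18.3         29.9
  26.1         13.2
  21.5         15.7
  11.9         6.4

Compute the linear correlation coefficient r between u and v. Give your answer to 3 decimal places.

-0.289

n = 5, Σu = 113.3, Σv = 70.8, Σu² = 2880.21, Σv² = 1387.06, Σuv = 1504.2
nΣuv − ΣuΣv = 7521 − 8021.64 = -500.64
nΣu² − (Σu)² = 14401.05 − 12836.89 = 1564.16; nΣv² − (Σv)² = 6935.3 − 5012.64 = 1922.66
r = -500.64 / √(1564.16 × 1922.66) = -500.64 / 1734.1707 ≈ -0.289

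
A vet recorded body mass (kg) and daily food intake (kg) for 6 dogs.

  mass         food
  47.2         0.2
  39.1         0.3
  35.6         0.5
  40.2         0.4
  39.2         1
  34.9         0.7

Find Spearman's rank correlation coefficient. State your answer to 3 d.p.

Rank mass: 6, 3, 2, 5, 4, 1
Rank food: 1, 2, 4, 3, 6, 5
d = rank(mass) − rank(food): 5, 1, -2, 2, -2, -4; Σd² = 54
ρ = 1 − 6Σd² / [n(n²−1)] = 1 − 6×54 / (6×35) = 1 − 324/210 ≈ -0.543

-0.543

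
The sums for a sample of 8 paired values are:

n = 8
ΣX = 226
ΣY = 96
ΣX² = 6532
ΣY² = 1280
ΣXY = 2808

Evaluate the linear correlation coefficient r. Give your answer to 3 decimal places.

r = (nΣXY − ΣXΣY) / √[(nΣX² − (ΣX)²)(nΣY² − (ΣY)²)]
Numerator: 8×2808 − 226×96 = 768
Denominator: √[(52256 − 51076)(10240 − 9216)] = √[1180 × 1024] = 1099.2361
r = 768 / 1099.2361 ≈ 0.699

0.699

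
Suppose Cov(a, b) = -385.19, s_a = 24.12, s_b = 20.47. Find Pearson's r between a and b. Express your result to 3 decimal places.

-0.780

r = Cov(a,b) / (s_a · s_b) = -385.19 / (24.12 × 20.47)
  = -385.19 / 493.7364 ≈ -0.780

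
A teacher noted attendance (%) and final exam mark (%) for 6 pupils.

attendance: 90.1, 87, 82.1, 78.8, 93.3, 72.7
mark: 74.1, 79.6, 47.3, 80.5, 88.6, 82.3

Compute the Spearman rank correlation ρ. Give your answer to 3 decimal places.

0.029

Rank attendance: 5, 4, 3, 2, 6, 1
Rank mark: 2, 3, 1, 4, 6, 5
d = rank(attendance) − rank(mark): 3, 1, 2, -2, 0, -4; Σd² = 34
ρ = 1 − 6Σd² / [n(n²−1)] = 1 − 6×34 / (6×35) = 1 − 204/210 ≈ 0.029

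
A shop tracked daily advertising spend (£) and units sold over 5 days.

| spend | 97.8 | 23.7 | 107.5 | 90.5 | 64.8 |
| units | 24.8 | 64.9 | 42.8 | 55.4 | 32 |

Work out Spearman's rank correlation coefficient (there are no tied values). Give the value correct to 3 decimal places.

-0.500

Rank spend: 4, 1, 5, 3, 2
Rank units: 1, 5, 3, 4, 2
d = rank(spend) − rank(units): 3, -4, 2, -1, 0; Σd² = 30
ρ = 1 − 6Σd² / [n(n²−1)] = 1 − 6×30 / (5×24) = 1 − 180/120 ≈ -0.500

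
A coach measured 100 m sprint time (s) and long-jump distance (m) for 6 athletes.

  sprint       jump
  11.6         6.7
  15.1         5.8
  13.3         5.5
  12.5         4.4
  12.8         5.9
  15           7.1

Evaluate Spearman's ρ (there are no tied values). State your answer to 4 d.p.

0.0857

Rank sprint: 1, 6, 4, 2, 3, 5
Rank jump: 5, 3, 2, 1, 4, 6
d = rank(sprint) − rank(jump): -4, 3, 2, 1, -1, -1; Σd² = 32
ρ = 1 − 6Σd² / [n(n²−1)] = 1 − 6×32 / (6×35) = 1 − 192/210 ≈ 0.0857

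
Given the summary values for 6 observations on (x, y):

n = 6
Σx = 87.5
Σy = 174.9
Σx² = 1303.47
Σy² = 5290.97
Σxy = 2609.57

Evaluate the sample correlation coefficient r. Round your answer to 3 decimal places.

0.811

r = (nΣxy − ΣxΣy) / √[(nΣx² − (Σx)²)(nΣy² − (Σy)²)]
Numerator: 6×2609.57 − 87.5×174.9 = 353.67
Denominator: √[(7820.82 − 7656.25)(31745.82 − 30590.01)] = √[164.57 × 1155.81] = 436.1326
r = 353.67 / 436.1326 ≈ 0.811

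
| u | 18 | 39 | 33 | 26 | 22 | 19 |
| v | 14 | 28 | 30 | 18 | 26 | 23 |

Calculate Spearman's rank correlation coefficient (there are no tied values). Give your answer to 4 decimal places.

0.7714

Rank u: 1, 6, 5, 4, 3, 2
Rank v: 1, 5, 6, 2, 4, 3
d = rank(u) − rank(v): 0, 1, -1, 2, -1, -1; Σd² = 8
ρ = 1 − 6Σd² / [n(n²−1)] = 1 − 6×8 / (6×35) = 1 − 48/210 ≈ 0.7714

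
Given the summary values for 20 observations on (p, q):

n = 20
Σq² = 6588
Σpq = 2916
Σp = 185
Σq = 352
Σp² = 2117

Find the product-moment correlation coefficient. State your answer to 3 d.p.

-0.852

r = (nΣpq − ΣpΣq) / √[(nΣp² − (Σp)²)(nΣq² − (Σq)²)]
Numerator: 20×2916 − 185×352 = -6800
Denominator: √[(42340 − 34225)(131760 − 123904)] = √[8115 × 7856] = 7984.4499
r = -6800 / 7984.4499 ≈ -0.852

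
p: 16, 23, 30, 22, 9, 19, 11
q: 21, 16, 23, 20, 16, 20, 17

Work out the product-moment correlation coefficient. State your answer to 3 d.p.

n = 7, Σp = 130, Σq = 133, Σp² = 2732, Σq² = 2571, Σpq = 2545
nΣpq − ΣpΣq = 17815 − 17290 = 525
nΣp² − (Σp)² = 19124 − 16900 = 2224; nΣq² − (Σq)² = 17997 − 17689 = 308
r = 525 / √(2224 × 308) = 525 / 827.6424 ≈ 0.634

0.634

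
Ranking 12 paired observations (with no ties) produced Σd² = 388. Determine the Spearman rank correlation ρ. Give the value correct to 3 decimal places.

ρ = 1 − 6Σd² / [n(n²−1)] = 1 − 6×388 / (12×143)
  = 1 − 2328/1716 = 1 − 1.3566 ≈ -0.357

-0.357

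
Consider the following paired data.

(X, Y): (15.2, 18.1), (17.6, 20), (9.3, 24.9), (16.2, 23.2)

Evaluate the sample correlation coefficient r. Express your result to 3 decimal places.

n = 4, ΣX = 58.3, ΣY = 86.2, ΣX² = 889.73, ΣY² = 1885.86, ΣXY = 1234.53
nΣXY − ΣXΣY = 4938.12 − 5025.46 = -87.34
nΣX² − (ΣX)² = 3558.92 − 3398.89 = 160.03; nΣY² − (ΣY)² = 7543.44 − 7430.44 = 113
r = -87.34 / √(160.03 × 113) = -87.34 / 134.4745 ≈ -0.649

-0.649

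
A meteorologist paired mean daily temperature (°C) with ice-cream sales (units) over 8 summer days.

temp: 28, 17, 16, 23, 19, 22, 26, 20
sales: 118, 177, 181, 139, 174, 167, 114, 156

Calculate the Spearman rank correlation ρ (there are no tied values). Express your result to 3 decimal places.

Rank temp: 8, 2, 1, 6, 3, 5, 7, 4
Rank sales: 2, 7, 8, 3, 6, 5, 1, 4
d = rank(temp) − rank(sales): 6, -5, -7, 3, -3, 0, 6, 0; Σd² = 164
ρ = 1 − 6Σd² / [n(n²−1)] = 1 − 6×164 / (8×63) = 1 − 984/504 ≈ -0.952

-0.952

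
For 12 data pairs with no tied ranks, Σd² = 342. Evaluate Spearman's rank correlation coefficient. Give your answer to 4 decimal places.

-0.1958

ρ = 1 − 6Σd² / [n(n²−1)] = 1 − 6×342 / (12×143)
  = 1 − 2052/1716 = 1 − 1.19580 ≈ -0.1958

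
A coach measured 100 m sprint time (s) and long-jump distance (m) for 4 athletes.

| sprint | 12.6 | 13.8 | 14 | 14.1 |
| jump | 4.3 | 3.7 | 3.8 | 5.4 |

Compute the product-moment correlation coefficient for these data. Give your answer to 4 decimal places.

0.1417

n = 4, Σx = 54.5, Σy = 17.2, Σx² = 744.01, Σy² = 75.78, Σxy = 234.58
nΣxy − ΣxΣy = 938.32 − 937.4 = 0.92
nΣx² − (Σx)² = 2976.04 − 2970.25 = 5.79; nΣy² − (Σy)² = 303.12 − 295.84 = 7.28
r = 0.92 / √(5.79 × 7.28) = 0.92 / 6.4924 ≈ 0.1417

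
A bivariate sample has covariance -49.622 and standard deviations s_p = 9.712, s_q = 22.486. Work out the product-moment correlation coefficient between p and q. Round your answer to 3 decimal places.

-0.227

r = Cov(p,q) / (s_p · s_q) = -49.622 / (9.712 × 22.486)
  = -49.622 / 218.3840 ≈ -0.227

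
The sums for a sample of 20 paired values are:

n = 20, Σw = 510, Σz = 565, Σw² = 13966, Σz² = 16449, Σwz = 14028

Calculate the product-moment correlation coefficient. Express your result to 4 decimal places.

r = (nΣwz − ΣwΣz) / √[(nΣw² − (Σw)²)(nΣz² − (Σz)²)]
Numerator: 20×14028 − 510×565 = -7590
Denominator: √[(279320 − 260100)(328980 − 319225)] = √[19220 × 9755] = 13692.7390
r = -7590 / 13692.7390 ≈ -0.5543

-0.5543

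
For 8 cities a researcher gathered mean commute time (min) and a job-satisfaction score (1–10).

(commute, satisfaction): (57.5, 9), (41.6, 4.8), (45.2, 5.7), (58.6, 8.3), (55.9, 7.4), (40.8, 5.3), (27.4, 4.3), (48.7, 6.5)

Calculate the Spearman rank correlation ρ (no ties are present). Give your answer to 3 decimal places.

0.952

Rank commute: 7, 3, 4, 8, 6, 2, 1, 5
Rank satisfaction: 8, 2, 4, 7, 6, 3, 1, 5
d = rank(commute) − rank(satisfaction): -1, 1, 0, 1, 0, -1, 0, 0; Σd² = 4
ρ = 1 − 6Σd² / [n(n²−1)] = 1 − 6×4 / (8×63) = 1 − 24/504 ≈ 0.952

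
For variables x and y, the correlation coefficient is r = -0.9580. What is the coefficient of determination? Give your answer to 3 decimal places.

r² = (-0.9580)² = 0.918

0.918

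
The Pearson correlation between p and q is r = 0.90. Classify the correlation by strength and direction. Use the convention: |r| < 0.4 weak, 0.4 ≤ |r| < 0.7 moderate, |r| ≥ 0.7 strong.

strong positive

r = 0.90 > 0 so the relationship is positive.
|r| = 0.90, which falls in the strong range.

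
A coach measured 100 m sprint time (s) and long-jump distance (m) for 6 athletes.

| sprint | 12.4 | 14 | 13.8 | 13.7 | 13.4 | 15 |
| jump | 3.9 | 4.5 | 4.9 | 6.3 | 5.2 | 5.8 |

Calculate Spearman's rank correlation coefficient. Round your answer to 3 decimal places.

Rank sprint: 1, 5, 4, 3, 2, 6
Rank jump: 1, 2, 3, 6, 4, 5
d = rank(sprint) − rank(jump): 0, 3, 1, -3, -2, 1; Σd² = 24
ρ = 1 − 6Σd² / [n(n²−1)] = 1 − 6×24 / (6×35) = 1 − 144/210 ≈ 0.314

0.314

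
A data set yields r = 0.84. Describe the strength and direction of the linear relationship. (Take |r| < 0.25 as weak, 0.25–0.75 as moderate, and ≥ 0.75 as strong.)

r = 0.84 > 0 so the relationship is positive.
|r| = 0.84, which falls in the strong range.

strong positive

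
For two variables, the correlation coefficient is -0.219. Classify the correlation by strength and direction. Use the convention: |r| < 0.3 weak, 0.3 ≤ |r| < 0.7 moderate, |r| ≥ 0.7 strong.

r = -0.219 < 0 so the relationship is negative.
|r| = 0.219, which falls in the weak range.

weak negative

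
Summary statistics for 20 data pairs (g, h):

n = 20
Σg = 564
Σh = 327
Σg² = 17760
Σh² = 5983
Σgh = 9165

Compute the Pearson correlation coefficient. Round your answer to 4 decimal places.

r = (nΣgh − ΣgΣh) / √[(nΣg² − (Σg)²)(nΣh² − (Σh)²)]
Numerator: 20×9165 − 564×327 = -1128
Denominator: √[(355200 − 318096)(119660 − 106929)] = √[37104 × 12731] = 21734.0982
r = -1128 / 21734.0982 ≈ -0.0519

-0.0519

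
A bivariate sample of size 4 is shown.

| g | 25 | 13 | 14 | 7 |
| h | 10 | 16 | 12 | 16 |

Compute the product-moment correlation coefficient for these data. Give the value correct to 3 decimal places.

-0.867

n = 4, Σg = 59, Σh = 54, Σg² = 1039, Σh² = 756, Σgh = 738
nΣgh − ΣgΣh = 2952 − 3186 = -234
nΣg² − (Σg)² = 4156 − 3481 = 675; nΣh² − (Σh)² = 3024 − 2916 = 108
r = -234 / √(675 × 108) = -234 / 270.0000 ≈ -0.867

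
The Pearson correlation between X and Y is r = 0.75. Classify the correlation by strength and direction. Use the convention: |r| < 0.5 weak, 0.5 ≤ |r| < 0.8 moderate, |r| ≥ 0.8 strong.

moderate positive

r = 0.75 > 0 so the relationship is positive.
|r| = 0.75, which falls in the moderate range.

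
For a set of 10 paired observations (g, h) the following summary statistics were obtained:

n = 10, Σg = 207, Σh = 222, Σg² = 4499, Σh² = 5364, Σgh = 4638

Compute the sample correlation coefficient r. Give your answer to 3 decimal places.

0.139

r = (nΣgh − ΣgΣh) / √[(nΣg² − (Σg)²)(nΣh² − (Σh)²)]
Numerator: 10×4638 − 207×222 = 426
Denominator: √[(44990 − 42849)(53640 − 49284)] = √[2141 × 4356] = 3053.8821
r = 426 / 3053.8821 ≈ 0.139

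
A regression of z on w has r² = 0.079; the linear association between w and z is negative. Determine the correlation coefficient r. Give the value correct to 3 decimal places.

|r| = √0.079 = 0.281
The association is negative, so r = −0.281.

-0.281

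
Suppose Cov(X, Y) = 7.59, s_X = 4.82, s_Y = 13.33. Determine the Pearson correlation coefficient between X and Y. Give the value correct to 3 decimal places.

0.118

r = Cov(X,Y) / (s_X · s_Y) = 7.59 / (4.82 × 13.33)
  = 7.59 / 64.2506 ≈ 0.118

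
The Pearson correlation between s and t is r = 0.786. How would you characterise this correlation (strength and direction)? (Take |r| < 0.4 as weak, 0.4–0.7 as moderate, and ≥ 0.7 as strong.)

r = 0.786 > 0 so the relationship is positive.
|r| = 0.786, which falls in the strong range.

strong positive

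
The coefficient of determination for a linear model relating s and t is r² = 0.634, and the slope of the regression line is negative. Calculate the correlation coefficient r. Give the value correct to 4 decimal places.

|r| = √0.634 = 0.7962
The association is negative, so r = −0.7962.

-0.7962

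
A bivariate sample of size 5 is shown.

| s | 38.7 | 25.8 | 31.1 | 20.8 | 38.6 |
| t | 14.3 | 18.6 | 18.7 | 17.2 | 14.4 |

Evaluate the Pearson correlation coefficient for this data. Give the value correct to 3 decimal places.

n = 5, Σs = 155, Σt = 83.2, Σs² = 5053.14, Σt² = 1403.34, Σst = 2528.46
nΣst − ΣsΣt = 12642.3 − 12896 = -253.7
nΣs² − (Σs)² = 25265.7 − 24025 = 1240.7; nΣt² − (Σt)² = 7016.7 − 6922.24 = 94.46
r = -253.7 / √(1240.7 × 94.46) = -253.7 / 342.3398 ≈ -0.741

-0.741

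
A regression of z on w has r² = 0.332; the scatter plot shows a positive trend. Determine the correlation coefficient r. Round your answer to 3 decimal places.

|r| = √0.332 = 0.576
The association is positive, so r = 0.576.

0.576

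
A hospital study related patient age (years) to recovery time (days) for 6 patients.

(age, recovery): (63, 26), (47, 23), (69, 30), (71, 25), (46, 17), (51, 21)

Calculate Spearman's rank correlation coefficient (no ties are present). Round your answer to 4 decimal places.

Rank age: 4, 2, 5, 6, 1, 3
Rank recovery: 5, 3, 6, 4, 1, 2
d = rank(age) − rank(recovery): -1, -1, -1, 2, 0, 1; Σd² = 8
ρ = 1 − 6Σd² / [n(n²−1)] = 1 − 6×8 / (6×35) = 1 − 48/210 ≈ 0.7714

0.7714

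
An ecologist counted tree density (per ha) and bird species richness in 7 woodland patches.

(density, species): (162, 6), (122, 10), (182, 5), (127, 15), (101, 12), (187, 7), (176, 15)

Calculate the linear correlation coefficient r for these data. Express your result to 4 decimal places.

n = 7, Σx = 1057, Σy = 70, Σx² = 166527, Σy² = 804, Σxy = 10168
nΣxy − ΣxΣy = 71176 − 73990 = -2814
nΣx² − (Σx)² = 1165689 − 1117249 = 48440; nΣy² − (Σy)² = 5628 − 4900 = 728
r = -2814 / √(48440 × 728) = -2814 / 5938.3769 ≈ -0.4739

-0.4739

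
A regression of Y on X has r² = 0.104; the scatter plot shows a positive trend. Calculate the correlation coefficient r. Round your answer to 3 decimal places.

0.322

|r| = √0.104 = 0.322
The association is positive, so r = 0.322.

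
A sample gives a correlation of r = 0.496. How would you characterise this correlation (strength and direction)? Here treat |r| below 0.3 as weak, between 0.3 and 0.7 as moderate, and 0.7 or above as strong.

moderate positive

r = 0.496 > 0 so the relationship is positive.
|r| = 0.496, which falls in the moderate range.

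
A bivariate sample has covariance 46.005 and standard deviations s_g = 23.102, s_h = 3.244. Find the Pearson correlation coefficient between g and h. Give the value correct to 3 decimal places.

0.614

r = Cov(g,h) / (s_g · s_h) = 46.005 / (23.102 × 3.244)
  = 46.005 / 74.9429 ≈ 0.614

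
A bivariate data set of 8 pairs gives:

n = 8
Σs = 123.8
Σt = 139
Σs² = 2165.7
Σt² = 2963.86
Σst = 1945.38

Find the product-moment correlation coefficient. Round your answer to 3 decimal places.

-0.555

r = (nΣst − ΣsΣt) / √[(nΣs² − (Σs)²)(nΣt² − (Σt)²)]
Numerator: 8×1945.38 − 123.8×139 = -1645.16
Denominator: √[(17325.6 − 15326.44)(23710.88 − 19321)] = √[1999.16 × 4389.88] = 2962.4437
r = -1645.16 / 2962.4437 ≈ -0.555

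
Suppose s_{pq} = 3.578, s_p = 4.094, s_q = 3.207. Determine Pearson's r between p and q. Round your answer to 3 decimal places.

0.273

r = Cov(p,q) / (s_p · s_q) = 3.578 / (4.094 × 3.207)
  = 3.578 / 13.1295 ≈ 0.273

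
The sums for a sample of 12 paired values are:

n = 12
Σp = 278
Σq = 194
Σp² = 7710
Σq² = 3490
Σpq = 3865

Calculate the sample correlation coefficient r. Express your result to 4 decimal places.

r = (nΣpq − ΣpΣq) / √[(nΣp² − (Σp)²)(nΣq² − (Σq)²)]
Numerator: 12×3865 − 278×194 = -7552
Denominator: √[(92520 − 77284)(41880 − 37636)] = √[15236 × 4244] = 8041.2427
r = -7552 / 8041.2427 ≈ -0.9392

-0.9392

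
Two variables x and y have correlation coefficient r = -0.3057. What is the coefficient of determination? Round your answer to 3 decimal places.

r² = (-0.3057)² = 0.093

0.093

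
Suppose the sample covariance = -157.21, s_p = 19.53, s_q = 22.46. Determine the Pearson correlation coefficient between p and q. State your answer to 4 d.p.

r = Cov(p,q) / (s_p · s_q) = -157.21 / (19.53 × 22.46)
  = -157.21 / 438.6438 ≈ -0.3584

-0.3584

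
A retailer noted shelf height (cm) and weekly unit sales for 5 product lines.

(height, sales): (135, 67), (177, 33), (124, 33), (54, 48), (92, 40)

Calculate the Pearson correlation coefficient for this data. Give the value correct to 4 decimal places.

n = 5, Σx = 582, Σy = 221, Σx² = 76310, Σy² = 10571, Σxy = 25250
nΣxy − ΣxΣy = 126250 − 128622 = -2372
nΣx² − (Σx)² = 381550 − 338724 = 42826; nΣy² − (Σy)² = 52855 − 48841 = 4014
r = -2372 / √(42826 × 4014) = -2372 / 13111.1999 ≈ -0.1809

-0.1809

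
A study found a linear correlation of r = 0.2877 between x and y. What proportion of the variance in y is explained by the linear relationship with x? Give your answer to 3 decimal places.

r² = (0.2877)² = 0.083

0.083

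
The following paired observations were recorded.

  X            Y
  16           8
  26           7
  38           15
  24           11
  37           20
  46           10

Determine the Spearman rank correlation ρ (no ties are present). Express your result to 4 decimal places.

Rank X: 1, 3, 5, 2, 4, 6
Rank Y: 2, 1, 5, 4, 6, 3
d = rank(X) − rank(Y): -1, 2, 0, -2, -2, 3; Σd² = 22
ρ = 1 − 6Σd² / [n(n²−1)] = 1 − 6×22 / (6×35) = 1 − 132/210 ≈ 0.3714

0.3714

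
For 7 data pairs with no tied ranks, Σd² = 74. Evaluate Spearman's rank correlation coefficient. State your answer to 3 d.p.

ρ = 1 − 6Σd² / [n(n²−1)] = 1 − 6×74 / (7×48)
  = 1 − 444/336 = 1 − 1.3214 ≈ -0.321

-0.321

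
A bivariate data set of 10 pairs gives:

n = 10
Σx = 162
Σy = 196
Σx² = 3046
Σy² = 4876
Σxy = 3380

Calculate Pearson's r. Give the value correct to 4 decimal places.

0.3101

r = (nΣxy − ΣxΣy) / √[(nΣx² − (Σx)²)(nΣy² − (Σy)²)]
Numerator: 10×3380 − 162×196 = 2048
Denominator: √[(30460 − 26244)(48760 − 38416)] = √[4216 × 10344] = 6603.8098
r = 2048 / 6603.8098 ≈ 0.3101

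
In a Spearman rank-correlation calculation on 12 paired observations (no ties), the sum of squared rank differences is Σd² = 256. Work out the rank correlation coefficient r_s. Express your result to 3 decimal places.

0.105

ρ = 1 − 6Σd² / [n(n²−1)] = 1 − 6×256 / (12×143)
  = 1 − 1536/1716 = 1 − 0.8951 ≈ 0.105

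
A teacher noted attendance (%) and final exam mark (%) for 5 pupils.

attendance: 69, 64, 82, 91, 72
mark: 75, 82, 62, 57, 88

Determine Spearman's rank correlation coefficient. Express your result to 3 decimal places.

-0.700

Rank attendance: 2, 1, 4, 5, 3
Rank mark: 3, 4, 2, 1, 5
d = rank(attendance) − rank(mark): -1, -3, 2, 4, -2; Σd² = 34
ρ = 1 − 6Σd² / [n(n²−1)] = 1 − 6×34 / (5×24) = 1 − 204/120 ≈ -0.700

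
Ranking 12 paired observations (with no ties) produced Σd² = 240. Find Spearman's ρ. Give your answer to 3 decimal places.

0.161

ρ = 1 − 6Σd² / [n(n²−1)] = 1 − 6×240 / (12×143)
  = 1 − 1440/1716 = 1 − 0.8392 ≈ 0.161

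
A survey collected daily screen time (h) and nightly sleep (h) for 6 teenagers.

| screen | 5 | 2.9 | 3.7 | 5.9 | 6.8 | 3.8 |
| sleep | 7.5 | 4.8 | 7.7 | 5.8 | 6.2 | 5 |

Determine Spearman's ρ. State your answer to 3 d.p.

Rank screen: 4, 1, 2, 5, 6, 3
Rank sleep: 5, 1, 6, 3, 4, 2
d = rank(screen) − rank(sleep): -1, 0, -4, 2, 2, 1; Σd² = 26
ρ = 1 − 6Σd² / [n(n²−1)] = 1 − 6×26 / (6×35) = 1 − 156/210 ≈ 0.257

0.257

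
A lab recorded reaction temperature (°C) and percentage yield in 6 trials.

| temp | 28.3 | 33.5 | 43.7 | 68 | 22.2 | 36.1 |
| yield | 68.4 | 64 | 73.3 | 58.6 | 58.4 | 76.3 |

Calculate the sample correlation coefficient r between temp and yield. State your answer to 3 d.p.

-0.159

n = 6, Σx = 231.8, Σy = 399, Σx² = 10252.88, Σy² = 26813.66, Σxy = 15318.64
nΣxy − ΣxΣy = 91911.84 − 92488.2 = -576.36
nΣx² − (Σx)² = 61517.28 − 53731.24 = 7786.04; nΣy² − (Σy)² = 160881.96 − 159201 = 1680.96
r = -576.36 / √(7786.04 × 1680.96) = -576.36 / 3617.7371 ≈ -0.159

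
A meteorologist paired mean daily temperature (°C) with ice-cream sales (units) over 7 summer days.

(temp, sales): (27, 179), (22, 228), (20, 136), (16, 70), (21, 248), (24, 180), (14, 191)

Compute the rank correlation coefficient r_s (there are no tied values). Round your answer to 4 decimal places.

0.1429

Rank temp: 7, 5, 3, 2, 4, 6, 1
Rank sales: 3, 6, 2, 1, 7, 4, 5
d = rank(temp) − rank(sales): 4, -1, 1, 1, -3, 2, -4; Σd² = 48
ρ = 1 − 6Σd² / [n(n²−1)] = 1 − 6×48 / (7×48) = 1 − 288/336 ≈ 0.1429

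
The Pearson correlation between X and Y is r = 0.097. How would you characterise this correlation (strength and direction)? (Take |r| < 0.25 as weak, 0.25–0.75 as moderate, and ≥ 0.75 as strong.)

r = 0.097 > 0 so the relationship is positive.
|r| = 0.097, which falls in the weak range.

weak positive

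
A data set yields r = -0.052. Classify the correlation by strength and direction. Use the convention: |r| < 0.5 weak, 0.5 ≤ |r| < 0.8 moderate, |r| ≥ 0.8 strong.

weak negative

r = -0.052 < 0 so the relationship is negative.
|r| = 0.052, which falls in the weak range.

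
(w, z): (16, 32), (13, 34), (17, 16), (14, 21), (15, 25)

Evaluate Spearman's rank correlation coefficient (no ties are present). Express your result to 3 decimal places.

-0.600

Rank w: 4, 1, 5, 2, 3
Rank z: 4, 5, 1, 2, 3
d = rank(w) − rank(z): 0, -4, 4, 0, 0; Σd² = 32
ρ = 1 − 6Σd² / [n(n²−1)] = 1 − 6×32 / (5×24) = 1 − 192/120 ≈ -0.600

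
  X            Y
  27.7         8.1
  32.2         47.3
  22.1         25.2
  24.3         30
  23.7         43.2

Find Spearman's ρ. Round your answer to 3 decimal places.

Rank X: 4, 5, 1, 3, 2
Rank Y: 1, 5, 2, 3, 4
d = rank(X) − rank(Y): 3, 0, -1, 0, -2; Σd² = 14
ρ = 1 − 6Σd² / [n(n²−1)] = 1 − 6×14 / (5×24) = 1 − 84/120 ≈ 0.300

0.300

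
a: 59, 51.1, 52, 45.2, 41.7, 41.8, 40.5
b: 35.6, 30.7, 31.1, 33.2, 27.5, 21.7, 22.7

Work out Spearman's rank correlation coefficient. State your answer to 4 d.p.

Rank a: 7, 5, 6, 4, 2, 3, 1
Rank b: 7, 4, 5, 6, 3, 1, 2
d = rank(a) − rank(b): 0, 1, 1, -2, -1, 2, -1; Σd² = 12
ρ = 1 − 6Σd² / [n(n²−1)] = 1 − 6×12 / (7×48) = 1 − 72/336 ≈ 0.7857

0.7857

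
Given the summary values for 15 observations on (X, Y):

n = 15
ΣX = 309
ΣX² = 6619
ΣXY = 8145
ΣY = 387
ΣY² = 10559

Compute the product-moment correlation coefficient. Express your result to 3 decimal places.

r = (nΣXY − ΣXΣY) / √[(nΣX² − (ΣX)²)(nΣY² − (ΣY)²)]
Numerator: 15×8145 − 309×387 = 2592
Denominator: √[(99285 − 95481)(158385 − 149769)] = √[3804 × 8616] = 5724.9685
r = 2592 / 5724.9685 ≈ 0.453

0.453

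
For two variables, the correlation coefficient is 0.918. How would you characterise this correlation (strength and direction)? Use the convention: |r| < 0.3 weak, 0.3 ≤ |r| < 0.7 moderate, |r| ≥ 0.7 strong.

strong positive

r = 0.918 > 0 so the relationship is positive.
|r| = 0.918, which falls in the strong range.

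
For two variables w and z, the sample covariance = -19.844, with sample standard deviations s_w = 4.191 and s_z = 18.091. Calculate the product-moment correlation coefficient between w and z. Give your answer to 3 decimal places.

-0.262

r = Cov(w,z) / (s_w · s_z) = -19.844 / (4.191 × 18.091)
  = -19.844 / 75.8194 ≈ -0.262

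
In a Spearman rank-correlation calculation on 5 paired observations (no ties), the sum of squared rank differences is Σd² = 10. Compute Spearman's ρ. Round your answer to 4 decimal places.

0.5000

ρ = 1 − 6Σd² / [n(n²−1)] = 1 − 6×10 / (5×24)
  = 1 − 60/120 = 1 − 0.50000 ≈ 0.5000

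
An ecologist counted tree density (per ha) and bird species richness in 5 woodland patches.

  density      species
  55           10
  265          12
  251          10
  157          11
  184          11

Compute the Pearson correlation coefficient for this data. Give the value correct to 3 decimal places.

n = 5, Σx = 912, Σy = 54, Σx² = 194756, Σy² = 586, Σxy = 9991
nΣxy − ΣxΣy = 49955 − 49248 = 707
nΣx² − (Σx)² = 973780 − 831744 = 142036; nΣy² − (Σy)² = 2930 − 2916 = 14
r = 707 / √(142036 × 14) = 707 / 1410.1433 ≈ 0.501

0.501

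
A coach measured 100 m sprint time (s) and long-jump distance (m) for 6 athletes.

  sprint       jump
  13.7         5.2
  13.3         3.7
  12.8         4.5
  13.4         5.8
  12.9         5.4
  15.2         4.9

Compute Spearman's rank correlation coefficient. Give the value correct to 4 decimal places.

0.2000

Rank sprint: 5, 3, 1, 4, 2, 6
Rank jump: 4, 1, 2, 6, 5, 3
d = rank(sprint) − rank(jump): 1, 2, -1, -2, -3, 3; Σd² = 28
ρ = 1 − 6Σd² / [n(n²−1)] = 1 − 6×28 / (6×35) = 1 − 168/210 ≈ 0.2000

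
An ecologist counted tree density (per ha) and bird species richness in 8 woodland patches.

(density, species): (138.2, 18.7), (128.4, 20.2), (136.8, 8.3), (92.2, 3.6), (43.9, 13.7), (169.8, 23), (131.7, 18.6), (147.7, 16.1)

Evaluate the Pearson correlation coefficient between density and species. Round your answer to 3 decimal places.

n = 8, Σx = 988.7, Σy = 122.2, Σx² = 132720.31, Σy² = 2161.44, Σxy = 15979.8
nΣxy − ΣxΣy = 127838.4 − 120819.14 = 7019.26
nΣx² − (Σx)² = 1061762.48 − 977527.69 = 84234.79; nΣy² − (Σy)² = 17291.52 − 14932.84 = 2358.68
r = 7019.26 / √(84234.79 × 2358.68) = 7019.26 / 14095.4927 ≈ 0.498

0.498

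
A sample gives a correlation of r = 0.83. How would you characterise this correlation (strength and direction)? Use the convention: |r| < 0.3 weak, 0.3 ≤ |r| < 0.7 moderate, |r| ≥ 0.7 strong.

strong positive

r = 0.83 > 0 so the relationship is positive.
|r| = 0.83, which falls in the strong range.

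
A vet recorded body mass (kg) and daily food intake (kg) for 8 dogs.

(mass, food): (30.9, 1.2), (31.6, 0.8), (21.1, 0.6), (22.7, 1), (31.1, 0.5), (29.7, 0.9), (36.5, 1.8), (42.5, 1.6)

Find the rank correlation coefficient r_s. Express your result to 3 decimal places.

Rank mass: 4, 6, 1, 2, 5, 3, 7, 8
Rank food: 6, 3, 2, 5, 1, 4, 8, 7
d = rank(mass) − rank(food): -2, 3, -1, -3, 4, -1, -1, 1; Σd² = 42
ρ = 1 − 6Σd² / [n(n²−1)] = 1 − 6×42 / (8×63) = 1 − 252/504 ≈ 0.500

0.500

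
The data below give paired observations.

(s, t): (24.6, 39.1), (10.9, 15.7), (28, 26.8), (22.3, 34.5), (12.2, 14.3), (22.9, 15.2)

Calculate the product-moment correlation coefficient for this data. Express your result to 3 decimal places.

n = 6, Σs = 120.9, Σt = 145.6, Σs² = 2678.51, Σt² = 4119.32, Σst = 3175.28
nΣst − ΣsΣt = 19051.68 − 17603.04 = 1448.64
nΣs² − (Σs)² = 16071.06 − 14616.81 = 1454.25; nΣt² − (Σt)² = 24715.92 − 21199.36 = 3516.56
r = 1448.64 / √(1454.25 × 3516.56) = 1448.64 / 2261.4061 ≈ 0.641

0.641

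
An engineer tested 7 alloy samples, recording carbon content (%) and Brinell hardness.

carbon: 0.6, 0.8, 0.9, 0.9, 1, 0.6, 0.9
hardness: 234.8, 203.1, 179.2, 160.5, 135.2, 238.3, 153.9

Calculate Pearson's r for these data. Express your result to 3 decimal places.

n = 7, Σx = 5.7, Σy = 1305, Σx² = 4.79, Σy² = 253004.68, Σxy = 1025.78
nΣxy − ΣxΣy = 7180.46 − 7438.5 = -258.04
nΣx² − (Σx)² = 33.53 − 32.49 = 1.04; nΣy² − (Σy)² = 1771032.76 − 1703025 = 68007.76
r = -258.04 / √(1.04 × 68007.76) = -258.04 / 265.9475 ≈ -0.970

-0.970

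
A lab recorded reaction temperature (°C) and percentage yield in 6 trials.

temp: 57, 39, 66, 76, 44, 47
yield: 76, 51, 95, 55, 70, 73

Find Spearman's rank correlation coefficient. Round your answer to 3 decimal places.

0.429

Rank temp: 4, 1, 5, 6, 2, 3
Rank yield: 5, 1, 6, 2, 3, 4
d = rank(temp) − rank(yield): -1, 0, -1, 4, -1, -1; Σd² = 20
ρ = 1 − 6Σd² / [n(n²−1)] = 1 − 6×20 / (6×35) = 1 − 120/210 ≈ 0.429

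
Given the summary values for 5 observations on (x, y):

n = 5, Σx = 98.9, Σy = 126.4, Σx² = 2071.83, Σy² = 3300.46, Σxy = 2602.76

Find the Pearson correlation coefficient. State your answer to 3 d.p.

0.931

r = (nΣxy − ΣxΣy) / √[(nΣx² − (Σx)²)(nΣy² − (Σy)²)]
Numerator: 5×2602.76 − 98.9×126.4 = 512.84
Denominator: √[(10359.15 − 9781.21)(16502.3 − 15976.96)] = √[577.94 × 525.34] = 551.0127
r = 512.84 / 551.0127 ≈ 0.931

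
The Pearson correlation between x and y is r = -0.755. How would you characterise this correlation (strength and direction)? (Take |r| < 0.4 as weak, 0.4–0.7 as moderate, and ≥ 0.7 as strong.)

strong negative

r = -0.755 < 0 so the relationship is negative.
|r| = 0.755, which falls in the strong range.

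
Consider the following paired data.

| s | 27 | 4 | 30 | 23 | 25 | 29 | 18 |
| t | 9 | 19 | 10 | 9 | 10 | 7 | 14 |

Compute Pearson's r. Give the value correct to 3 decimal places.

-0.944

n = 7, Σs = 156, Σt = 78, Σs² = 3964, Σt² = 968, Σst = 1531
nΣst − ΣsΣt = 10717 − 12168 = -1451
nΣs² − (Σs)² = 27748 − 24336 = 3412; nΣt² − (Σt)² = 6776 − 6084 = 692
r = -1451 / √(3412 × 692) = -1451 / 1536.5884 ≈ -0.944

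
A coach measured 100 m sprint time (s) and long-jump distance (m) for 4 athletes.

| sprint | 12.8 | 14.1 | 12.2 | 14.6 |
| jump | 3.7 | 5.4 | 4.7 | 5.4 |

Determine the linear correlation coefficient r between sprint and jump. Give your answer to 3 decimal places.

n = 4, Σx = 53.7, Σy = 19.2, Σx² = 724.65, Σy² = 94.1, Σxy = 259.68
nΣxy − ΣxΣy = 1038.72 − 1031.04 = 7.68
nΣx² − (Σx)² = 2898.6 − 2883.69 = 14.91; nΣy² − (Σy)² = 376.4 − 368.64 = 7.76
r = 7.68 / √(14.91 × 7.76) = 7.68 / 10.7565 ≈ 0.714

0.714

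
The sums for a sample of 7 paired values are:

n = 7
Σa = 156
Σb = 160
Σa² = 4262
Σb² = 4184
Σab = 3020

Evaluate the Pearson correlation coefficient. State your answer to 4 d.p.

r = (nΣab − ΣaΣb) / √[(nΣa² − (Σa)²)(nΣb² − (Σb)²)]
Numerator: 7×3020 − 156×160 = -3820
Denominator: √[(29834 − 24336)(29288 − 25600)] = √[5498 × 3688] = 4502.9573
r = -3820 / 4502.9573 ≈ -0.8483

-0.8483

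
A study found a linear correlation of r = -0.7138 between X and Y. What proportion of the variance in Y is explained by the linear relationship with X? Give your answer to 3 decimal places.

r² = (-0.7138)² = 0.510

0.510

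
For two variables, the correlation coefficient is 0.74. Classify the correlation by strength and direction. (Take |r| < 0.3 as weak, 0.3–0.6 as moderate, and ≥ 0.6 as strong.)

strong positive

r = 0.74 > 0 so the relationship is positive.
|r| = 0.74, which falls in the strong range.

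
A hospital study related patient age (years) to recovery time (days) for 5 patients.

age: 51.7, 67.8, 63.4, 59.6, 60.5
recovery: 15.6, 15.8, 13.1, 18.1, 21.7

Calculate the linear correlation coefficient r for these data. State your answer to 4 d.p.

n = 5, Σx = 303, Σy = 84.3, Σx² = 18501.7, Σy² = 1463.11, Σxy = 5099.91
nΣxy − ΣxΣy = 25499.55 − 25542.9 = -43.35
nΣx² − (Σx)² = 92508.5 − 91809 = 699.5; nΣy² − (Σy)² = 7315.55 − 7106.49 = 209.06
r = -43.35 / √(699.5 × 209.06) = -43.35 / 382.4101 ≈ -0.1134

-0.1134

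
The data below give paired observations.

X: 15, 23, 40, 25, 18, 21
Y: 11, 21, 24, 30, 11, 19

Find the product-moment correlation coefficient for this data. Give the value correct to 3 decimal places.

0.643

n = 6, ΣX = 142, ΣY = 116, ΣX² = 3744, ΣY² = 2520, ΣXY = 2955
nΣXY − ΣXΣY = 17730 − 16472 = 1258
nΣX² − (ΣX)² = 22464 − 20164 = 2300; nΣY² − (ΣY)² = 15120 − 13456 = 1664
r = 1258 / √(2300 × 1664) = 1258 / 1956.3231 ≈ 0.643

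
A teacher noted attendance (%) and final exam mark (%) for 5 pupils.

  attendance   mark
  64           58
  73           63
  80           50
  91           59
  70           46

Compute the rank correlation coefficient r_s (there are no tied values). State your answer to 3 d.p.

Rank attendance: 1, 3, 4, 5, 2
Rank mark: 3, 5, 2, 4, 1
d = rank(attendance) − rank(mark): -2, -2, 2, 1, 1; Σd² = 14
ρ = 1 − 6Σd² / [n(n²−1)] = 1 − 6×14 / (5×24) = 1 − 84/120 ≈ 0.300

0.300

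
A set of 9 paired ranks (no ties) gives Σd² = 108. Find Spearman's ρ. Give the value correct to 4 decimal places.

ρ = 1 − 6Σd² / [n(n²−1)] = 1 − 6×108 / (9×80)
  = 1 − 648/720 = 1 − 0.90000 ≈ 0.1000

0.1000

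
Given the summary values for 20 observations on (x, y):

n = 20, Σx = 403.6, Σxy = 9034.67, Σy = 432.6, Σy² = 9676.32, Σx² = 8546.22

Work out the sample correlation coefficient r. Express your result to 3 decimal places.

0.851

r = (nΣxy − ΣxΣy) / √[(nΣx² − (Σx)²)(nΣy² − (Σy)²)]
Numerator: 20×9034.67 − 403.6×432.6 = 6096.04
Denominator: √[(170924.4 − 162892.96)(193526.4 − 187142.76)] = √[8031.44 × 6383.64] = 7160.2948
r = 6096.04 / 7160.2948 ≈ 0.851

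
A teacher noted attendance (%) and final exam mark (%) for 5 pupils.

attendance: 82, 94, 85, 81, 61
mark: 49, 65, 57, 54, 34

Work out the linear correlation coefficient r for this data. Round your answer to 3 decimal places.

0.979

n = 5, Σx = 403, Σy = 259, Σx² = 33067, Σy² = 13947, Σxy = 21421
nΣxy − ΣxΣy = 107105 − 104377 = 2728
nΣx² − (Σx)² = 165335 − 162409 = 2926; nΣy² − (Σy)² = 69735 − 67081 = 2654
r = 2728 / √(2926 × 2654) = 2728 / 2786.6833 ≈ 0.979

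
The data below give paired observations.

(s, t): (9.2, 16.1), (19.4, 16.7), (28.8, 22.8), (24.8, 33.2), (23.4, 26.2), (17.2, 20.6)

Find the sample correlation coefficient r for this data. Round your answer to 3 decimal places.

0.654

n = 6, Σs = 122.8, Σt = 135.6, Σs² = 2748.88, Σt² = 3270.98, Σst = 2919.5
nΣst − ΣsΣt = 17517 − 16651.68 = 865.32
nΣs² − (Σs)² = 16493.28 − 15079.84 = 1413.44; nΣt² − (Σt)² = 19625.88 − 18387.36 = 1238.52
r = 865.32 / √(1413.44 × 1238.52) = 865.32 / 1323.0925 ≈ 0.654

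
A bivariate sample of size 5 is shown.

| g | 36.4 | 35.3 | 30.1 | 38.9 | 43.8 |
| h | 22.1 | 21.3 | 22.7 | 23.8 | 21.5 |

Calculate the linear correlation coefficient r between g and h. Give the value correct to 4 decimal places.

n = 5, Σg = 184.5, Σh = 111.4, Σg² = 6908.71, Σh² = 2486.08, Σgh = 4107.12
nΣgh − ΣgΣh = 20535.6 − 20553.3 = -17.7
nΣg² − (Σg)² = 34543.55 − 34040.25 = 503.3; nΣh² − (Σh)² = 12430.4 − 12409.96 = 20.44
r = -17.7 / √(503.3 × 20.44) = -17.7 / 101.4271 ≈ -0.1745

-0.1745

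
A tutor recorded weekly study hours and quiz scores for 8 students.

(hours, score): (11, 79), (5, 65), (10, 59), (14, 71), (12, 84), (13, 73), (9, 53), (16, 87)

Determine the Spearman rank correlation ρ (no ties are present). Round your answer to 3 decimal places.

0.714

Rank hours: 4, 1, 3, 7, 5, 6, 2, 8
Rank score: 6, 3, 2, 4, 7, 5, 1, 8
d = rank(hours) − rank(score): -2, -2, 1, 3, -2, 1, 1, 0; Σd² = 24
ρ = 1 − 6Σd² / [n(n²−1)] = 1 − 6×24 / (8×63) = 1 − 144/504 ≈ 0.714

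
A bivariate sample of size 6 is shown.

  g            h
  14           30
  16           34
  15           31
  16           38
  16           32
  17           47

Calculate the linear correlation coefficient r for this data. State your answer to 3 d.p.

0.810

n = 6, Σg = 94, Σh = 212, Σg² = 1478, Σh² = 7694, Σgh = 3348
nΣgh − ΣgΣh = 20088 − 19928 = 160
nΣg² − (Σg)² = 8868 − 8836 = 32; nΣh² − (Σh)² = 46164 − 44944 = 1220
r = 160 / √(32 × 1220) = 160 / 197.5854 ≈ 0.810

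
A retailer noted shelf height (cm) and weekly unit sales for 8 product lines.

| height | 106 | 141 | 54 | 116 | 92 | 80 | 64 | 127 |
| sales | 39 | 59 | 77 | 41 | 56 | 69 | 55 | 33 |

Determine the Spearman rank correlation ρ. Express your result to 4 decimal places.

Rank height: 5, 8, 1, 6, 4, 3, 2, 7
Rank sales: 2, 6, 8, 3, 5, 7, 4, 1
d = rank(height) − rank(sales): 3, 2, -7, 3, -1, -4, -2, 6; Σd² = 128
ρ = 1 − 6Σd² / [n(n²−1)] = 1 − 6×128 / (8×63) = 1 − 768/504 ≈ -0.5238

-0.5238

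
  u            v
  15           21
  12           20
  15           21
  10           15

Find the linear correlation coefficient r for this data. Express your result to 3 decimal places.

n = 4, Σu = 52, Σv = 77, Σu² = 694, Σv² = 1507, Σuv = 1020
nΣuv − ΣuΣv = 4080 − 4004 = 76
nΣu² − (Σu)² = 2776 − 2704 = 72; nΣv² − (Σv)² = 6028 − 5929 = 99
r = 76 / √(72 × 99) = 76 / 84.4275 ≈ 0.900

0.900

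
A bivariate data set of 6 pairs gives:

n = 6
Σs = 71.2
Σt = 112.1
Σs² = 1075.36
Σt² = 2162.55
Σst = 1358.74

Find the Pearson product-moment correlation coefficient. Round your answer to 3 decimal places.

r = (nΣst − ΣsΣt) / √[(nΣs² − (Σs)²)(nΣt² − (Σt)²)]
Numerator: 6×1358.74 − 71.2×112.1 = 170.92
Denominator: √[(6452.16 − 5069.44)(12975.3 − 12566.41)] = √[1382.72 × 408.89] = 751.9178
r = 170.92 / 751.9178 ≈ 0.227

0.227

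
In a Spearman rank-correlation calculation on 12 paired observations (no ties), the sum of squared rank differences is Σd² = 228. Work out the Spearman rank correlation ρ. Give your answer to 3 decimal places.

ρ = 1 − 6Σd² / [n(n²−1)] = 1 − 6×228 / (12×143)
  = 1 − 1368/1716 = 1 − 0.7972 ≈ 0.203

0.203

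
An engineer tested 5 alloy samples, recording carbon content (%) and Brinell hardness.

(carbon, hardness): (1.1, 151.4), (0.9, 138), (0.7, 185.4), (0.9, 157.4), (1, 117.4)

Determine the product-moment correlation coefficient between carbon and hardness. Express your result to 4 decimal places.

-0.6755

n = 5, Σx = 4.6, Σy = 749.6, Σx² = 4.32, Σy² = 114896.64, Σxy = 679.58
nΣxy − ΣxΣy = 3397.9 − 3448.16 = -50.26
nΣx² − (Σx)² = 21.6 − 21.16 = 0.44; nΣy² − (Σy)² = 574483.2 − 561900.16 = 12583.04
r = -50.26 / √(0.44 × 12583.04) = -50.26 / 74.4079 ≈ -0.6755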